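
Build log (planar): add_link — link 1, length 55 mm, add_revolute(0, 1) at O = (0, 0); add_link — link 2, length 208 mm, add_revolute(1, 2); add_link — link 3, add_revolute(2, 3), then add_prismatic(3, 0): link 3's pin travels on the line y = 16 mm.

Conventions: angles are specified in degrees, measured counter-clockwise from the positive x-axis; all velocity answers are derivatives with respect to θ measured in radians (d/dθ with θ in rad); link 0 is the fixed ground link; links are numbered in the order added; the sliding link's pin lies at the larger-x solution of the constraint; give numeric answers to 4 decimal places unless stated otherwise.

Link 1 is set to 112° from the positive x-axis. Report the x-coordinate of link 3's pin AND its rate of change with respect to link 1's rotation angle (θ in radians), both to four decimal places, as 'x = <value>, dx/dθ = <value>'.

geometry: r = 55 mm, L = 208 mm, e = 16 mm
crank pin P = (r cos θ, r sin θ) = (-20.603363, 50.995112)
h = r sin θ − e = 50.995112 − 16 = 34.995112
x = r cos θ + √(L² − h²) = -20.603363 + 205.034978 = 184.431615
dx/dθ = −r sin θ − h·r cos θ/√(L² − h²) (θ in radians; h = 34.995112) = -47.478556

x = 184.4316, dx/dθ = -47.4786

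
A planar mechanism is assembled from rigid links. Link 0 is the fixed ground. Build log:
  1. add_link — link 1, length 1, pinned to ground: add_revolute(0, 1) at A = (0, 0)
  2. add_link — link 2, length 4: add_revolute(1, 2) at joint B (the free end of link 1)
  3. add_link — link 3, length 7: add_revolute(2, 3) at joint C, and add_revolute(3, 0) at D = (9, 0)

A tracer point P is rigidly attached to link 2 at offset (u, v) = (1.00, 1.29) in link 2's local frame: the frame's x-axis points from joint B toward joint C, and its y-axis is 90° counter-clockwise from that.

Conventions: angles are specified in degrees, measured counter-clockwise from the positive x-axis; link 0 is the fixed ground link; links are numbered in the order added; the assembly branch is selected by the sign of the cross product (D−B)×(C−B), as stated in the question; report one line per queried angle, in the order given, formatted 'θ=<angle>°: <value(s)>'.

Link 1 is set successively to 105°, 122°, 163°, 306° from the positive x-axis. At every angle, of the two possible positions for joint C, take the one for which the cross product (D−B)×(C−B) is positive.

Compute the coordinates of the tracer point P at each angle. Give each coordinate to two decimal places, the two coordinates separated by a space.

A=(0,0), D=(9.00,0)
θ=105°: B = A + 1.00·(cos105°, sin105°) = (-0.2588, 0.9659)
θ=105°: |BD| = 9.3091
θ=105°: circle(B,4.00) ∩ circle(D,7.00): a=2.8821, h=2.7737
θ=105°:   candidates: C₊=(2.8955,3.4257) cross=25.821; C₋=(2.3199,-2.0919) cross=-25.821
θ=105°:   branch + wants cross > 0 → take C=(2.8955,3.4257) (cross=25.821)
θ=105°: ex = (C−B)/|BC| = (0.7886,0.6149); ey = (-0.6149,0.7886)
θ=105°: P = B + 1.00·ex + 1.29·ey = (-0.2635,2.5981)
θ=122°: B = A + 1.00·(cos122°, sin122°) = (-0.5299, 0.8480)
θ=122°: |BD| = 9.5676
θ=122°: circle(B,4.00) ∩ circle(D,7.00): a=3.0592, h=2.5771
θ=122°:   candidates: C₊=(2.7457,3.1438) cross=24.656; C₋=(2.2888,-1.9900) cross=-24.656
θ=122°:   branch + wants cross > 0 → take C=(2.7457,3.1438) (cross=24.656)
θ=122°: ex = (C−B)/|BC| = (0.8189,0.5739); ey = (-0.5739,0.8189)
θ=122°: P = B + 1.00·ex + 1.29·ey = (-0.4514,2.4784)
θ=163°: B = A + 1.00·(cos163°, sin163°) = (-0.9563, 0.2924)
θ=163°: |BD| = 9.9606
θ=163°: circle(B,4.00) ∩ circle(D,7.00): a=3.3238, h=2.2254
θ=163°:   candidates: C₊=(2.4314,2.4193) cross=22.167; C₋=(2.3007,-2.0297) cross=-22.167
θ=163°:   branch + wants cross > 0 → take C=(2.4314,2.4193) (cross=22.167)
θ=163°: ex = (C−B)/|BC| = (0.8469,0.5317); ey = (-0.5317,0.8469)
θ=163°: P = B + 1.00·ex + 1.29·ey = (-0.7953,1.9166)
θ=306°: B = A + 1.00·(cos306°, sin306°) = (0.5878, -0.8090)
θ=306°: |BD| = 8.4510
θ=306°: circle(B,4.00) ∩ circle(D,7.00): a=2.2731, h=3.2914
θ=306°:   candidates: C₊=(2.5354,2.6848) cross=27.815; C₋=(3.1655,-3.8677) cross=-27.815
θ=306°:   branch + wants cross > 0 → take C=(2.5354,2.6848) (cross=27.815)
θ=306°: ex = (C−B)/|BC| = (0.4869,0.8735); ey = (-0.8735,0.4869)
θ=306°: P = B + 1.00·ex + 1.29·ey = (-0.0521,0.6925)

θ=105°: -0.26 2.60
θ=122°: -0.45 2.48
θ=163°: -0.80 1.92
θ=306°: -0.05 0.69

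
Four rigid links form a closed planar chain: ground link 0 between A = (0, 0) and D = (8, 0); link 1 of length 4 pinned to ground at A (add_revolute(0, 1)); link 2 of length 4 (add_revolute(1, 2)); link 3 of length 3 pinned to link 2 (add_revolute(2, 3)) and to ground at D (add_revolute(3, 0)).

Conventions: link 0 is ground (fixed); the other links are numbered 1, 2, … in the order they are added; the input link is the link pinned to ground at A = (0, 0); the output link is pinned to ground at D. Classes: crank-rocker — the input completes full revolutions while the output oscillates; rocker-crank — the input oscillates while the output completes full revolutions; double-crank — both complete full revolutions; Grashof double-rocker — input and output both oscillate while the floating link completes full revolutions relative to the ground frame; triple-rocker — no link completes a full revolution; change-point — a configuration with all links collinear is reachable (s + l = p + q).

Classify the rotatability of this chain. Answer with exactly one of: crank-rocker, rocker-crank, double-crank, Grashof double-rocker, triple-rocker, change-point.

lengths: ground=8, input=4, coupler=4, output=3
sorted: s=3 (shortest), l=8 (longest), p+q=8
s + l = 11 vs p + q = 8
s + l > p + q → non-Grashof → no link fully rotates → triple-rocker

triple-rocker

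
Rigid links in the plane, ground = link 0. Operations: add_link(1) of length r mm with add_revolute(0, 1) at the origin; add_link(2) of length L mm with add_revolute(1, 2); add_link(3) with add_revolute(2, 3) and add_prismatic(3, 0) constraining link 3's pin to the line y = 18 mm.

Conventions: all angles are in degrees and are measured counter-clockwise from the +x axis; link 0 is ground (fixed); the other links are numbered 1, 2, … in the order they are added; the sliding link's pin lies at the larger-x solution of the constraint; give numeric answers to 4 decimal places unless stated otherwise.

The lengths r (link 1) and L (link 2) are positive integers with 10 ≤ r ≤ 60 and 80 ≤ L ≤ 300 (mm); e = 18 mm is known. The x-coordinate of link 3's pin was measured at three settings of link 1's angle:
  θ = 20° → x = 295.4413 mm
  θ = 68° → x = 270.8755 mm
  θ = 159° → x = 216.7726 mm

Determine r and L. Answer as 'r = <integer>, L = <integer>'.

constraint per measurement: (x − r cos θ)² + (r sin θ − e)² = L²
subtracting the θ₁ and θ₂ equations cancels the r² and L² terms:
r = (x₁² − x₂²) / (2[(x₁cos θ₁ + e sin θ₁) − (x₂cos θ₂ + e sin θ₂)]) = 42.0000 → r = 42
L² = (x₁ − r cos θ₁)² + (r sin θ₁ − e)² = 65536.0105 → L = 256.0000 → L = 256
check at θ₃=159°: x = 216.7726 (printed 216.7726) ✓

r = 42, L = 256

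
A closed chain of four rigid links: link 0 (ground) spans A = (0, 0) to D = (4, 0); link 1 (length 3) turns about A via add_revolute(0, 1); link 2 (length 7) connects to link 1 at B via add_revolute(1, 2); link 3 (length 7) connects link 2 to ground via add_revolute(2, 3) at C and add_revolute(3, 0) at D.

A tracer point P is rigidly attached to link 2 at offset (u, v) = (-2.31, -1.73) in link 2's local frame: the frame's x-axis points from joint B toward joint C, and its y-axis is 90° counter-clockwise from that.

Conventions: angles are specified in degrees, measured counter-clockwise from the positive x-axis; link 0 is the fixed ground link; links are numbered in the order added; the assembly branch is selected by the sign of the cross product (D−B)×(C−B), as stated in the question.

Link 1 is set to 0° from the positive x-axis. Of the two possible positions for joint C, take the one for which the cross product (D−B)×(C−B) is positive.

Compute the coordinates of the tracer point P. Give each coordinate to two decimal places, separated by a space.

A=(0,0), D=(4.00,0)
B = A + 3.00·(cos0°, sin0°) = (3.0000, 0.0000)
|BD| = 1.0000
circle(B,7.00) ∩ circle(D,7.00): a=0.5000, h=6.9821
  candidates: C₊=(3.5000,6.9821) cross=6.982; C₋=(3.5000,-6.9821) cross=-6.982
  branch + wants cross > 0 → take C=(3.5000,6.9821) (cross=6.982)
ex = (C−B)/|BC| = (0.0714,0.9974); ey = (-0.9974,0.0714)
P = B + -2.31·ex + -1.73·ey = (4.5606,-2.4277)

4.56 -2.43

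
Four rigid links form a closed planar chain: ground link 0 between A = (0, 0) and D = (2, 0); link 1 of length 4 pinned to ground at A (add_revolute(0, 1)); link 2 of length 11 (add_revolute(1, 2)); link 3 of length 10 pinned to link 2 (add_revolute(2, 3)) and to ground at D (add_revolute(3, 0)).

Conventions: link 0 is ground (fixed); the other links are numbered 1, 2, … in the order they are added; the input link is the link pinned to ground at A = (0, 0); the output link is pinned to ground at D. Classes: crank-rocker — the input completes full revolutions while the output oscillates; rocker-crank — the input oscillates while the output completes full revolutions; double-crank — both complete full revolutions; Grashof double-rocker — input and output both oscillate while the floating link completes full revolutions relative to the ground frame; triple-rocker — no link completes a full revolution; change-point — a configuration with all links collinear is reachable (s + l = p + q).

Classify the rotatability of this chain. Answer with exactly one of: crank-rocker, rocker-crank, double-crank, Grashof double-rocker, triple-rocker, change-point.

lengths: ground=2, input=4, coupler=11, output=10
sorted: s=2 (shortest), l=11 (longest), p+q=14
s + l = 13 vs p + q = 14
s + l < p + q (Grashof) with shortest = ground link → double-crank

double-crank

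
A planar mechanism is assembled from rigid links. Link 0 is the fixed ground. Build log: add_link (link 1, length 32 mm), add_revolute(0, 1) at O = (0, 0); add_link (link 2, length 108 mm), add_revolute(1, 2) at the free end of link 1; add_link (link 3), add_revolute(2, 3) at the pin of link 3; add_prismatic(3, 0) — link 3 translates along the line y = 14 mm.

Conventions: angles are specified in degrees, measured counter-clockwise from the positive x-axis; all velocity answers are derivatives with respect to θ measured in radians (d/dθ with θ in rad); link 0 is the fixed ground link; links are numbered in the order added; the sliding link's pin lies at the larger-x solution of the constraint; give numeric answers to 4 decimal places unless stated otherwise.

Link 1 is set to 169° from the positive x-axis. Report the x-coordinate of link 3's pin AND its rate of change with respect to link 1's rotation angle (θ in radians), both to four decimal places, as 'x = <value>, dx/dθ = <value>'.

geometry: r = 32 mm, L = 108 mm, e = 14 mm
crank pin P = (r cos θ, r sin θ) = (-31.412070, 6.105888)
h = r sin θ − e = 6.105888 − 14 = -7.894112
x = r cos θ + √(L² − h²) = -31.412070 + 107.711109 = 76.299039
dx/dθ = −r sin θ − h·r cos θ/√(L² − h²) (θ in radians; h = -7.894112) = -8.408068

x = 76.2990, dx/dθ = -8.4081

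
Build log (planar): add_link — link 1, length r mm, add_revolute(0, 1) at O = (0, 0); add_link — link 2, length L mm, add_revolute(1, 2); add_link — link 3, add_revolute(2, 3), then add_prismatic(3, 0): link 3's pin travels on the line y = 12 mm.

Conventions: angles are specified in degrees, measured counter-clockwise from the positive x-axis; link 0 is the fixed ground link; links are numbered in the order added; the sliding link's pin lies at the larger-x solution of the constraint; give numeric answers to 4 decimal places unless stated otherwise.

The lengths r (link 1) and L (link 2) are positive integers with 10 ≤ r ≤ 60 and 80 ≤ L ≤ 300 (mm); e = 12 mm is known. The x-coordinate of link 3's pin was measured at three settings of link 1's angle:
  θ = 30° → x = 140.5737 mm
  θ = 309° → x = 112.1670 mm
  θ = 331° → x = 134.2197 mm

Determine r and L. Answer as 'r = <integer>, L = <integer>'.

constraint per measurement: (x − r cos θ)² + (r sin θ − e)² = L²
subtracting the θ₁ and θ₂ equations cancels the r² and L² terms:
r = (x₁² − x₂²) / (2[(x₁cos θ₁ + e sin θ₁) − (x₂cos θ₂ + e sin θ₂)]) = 54.0000 → r = 54
L² = (x₁ − r cos θ₁)² + (r sin θ₁ − e)² = 9025.0024 → L = 95.0000 → L = 95
check at θ₃=331°: x = 134.2197 (printed 134.2197) ✓

r = 54, L = 95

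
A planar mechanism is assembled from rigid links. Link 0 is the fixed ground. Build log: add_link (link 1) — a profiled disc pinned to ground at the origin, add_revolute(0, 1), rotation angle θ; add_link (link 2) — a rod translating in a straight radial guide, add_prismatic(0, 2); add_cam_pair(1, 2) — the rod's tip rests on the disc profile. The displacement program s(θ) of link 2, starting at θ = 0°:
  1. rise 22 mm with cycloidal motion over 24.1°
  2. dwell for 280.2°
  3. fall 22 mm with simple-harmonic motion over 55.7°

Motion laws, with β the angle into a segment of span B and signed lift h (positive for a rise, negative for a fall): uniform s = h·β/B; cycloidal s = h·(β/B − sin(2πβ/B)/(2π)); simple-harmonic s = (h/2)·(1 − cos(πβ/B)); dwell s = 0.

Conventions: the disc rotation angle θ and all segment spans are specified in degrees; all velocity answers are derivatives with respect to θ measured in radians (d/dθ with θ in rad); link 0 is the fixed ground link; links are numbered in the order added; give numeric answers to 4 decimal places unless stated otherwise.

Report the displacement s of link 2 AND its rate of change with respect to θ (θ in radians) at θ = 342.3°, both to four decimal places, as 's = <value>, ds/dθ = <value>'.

seg 1 [0°–24.1°] cycloidal, h=22: full span → s += 22 → s = 22.0000
seg 2 [24.1°–304.3°] dwell: s stays 22.0000
seg 3 [304.3°–360°] simple-harmonic, h=-22: θ=342.3° here. β=38, B=55.7. -22/2·(1 − cos(π·0.6822)) = -16.9589 → s = 5.0411
velocity in seg [304.3°–360°] (simple-harmonic), θ in radians: β = 38° = 0.6632 rad, B = 55.7° = 0.9721 rad; ds/dθ = (πh/(2B)) sin(πβ/B) = (π·(-22)/(2·0.9721)) sin(π·0.6822) = -29.879864 mm/rad

s = 5.0411, ds/dθ = -29.8799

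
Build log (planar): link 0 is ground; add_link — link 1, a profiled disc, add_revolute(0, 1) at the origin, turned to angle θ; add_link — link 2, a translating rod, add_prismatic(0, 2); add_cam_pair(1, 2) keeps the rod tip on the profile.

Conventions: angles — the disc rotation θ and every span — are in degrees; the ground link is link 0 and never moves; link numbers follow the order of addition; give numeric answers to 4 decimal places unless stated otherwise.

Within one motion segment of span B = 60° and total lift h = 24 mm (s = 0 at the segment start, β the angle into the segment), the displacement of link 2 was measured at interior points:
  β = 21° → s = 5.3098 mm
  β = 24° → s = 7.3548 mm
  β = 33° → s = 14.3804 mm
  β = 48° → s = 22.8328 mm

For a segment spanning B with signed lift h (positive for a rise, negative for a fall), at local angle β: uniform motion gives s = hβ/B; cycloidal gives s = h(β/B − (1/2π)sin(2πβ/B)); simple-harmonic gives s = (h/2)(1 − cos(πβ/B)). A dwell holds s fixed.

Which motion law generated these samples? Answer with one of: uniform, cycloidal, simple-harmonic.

candidates at β/B = r: uniform s = h·r (linear in β); cycloidal s = h·(r − sin(2πr)/(2π)); simple-harmonic s = (h/2)(1 − cos(πr))
β=21°: printed 5.3098 | uniform 8.4000, cycloidal 5.3098, simple-harmonic 6.5521
β=24°: printed 7.3548 | uniform 9.6000, cycloidal 7.3548, simple-harmonic 8.2918
β=33°: printed 14.3804 | uniform 13.2000, cycloidal 14.3804, simple-harmonic 13.8772
β=48°: printed 22.8328 | uniform 19.2000, cycloidal 22.8328, simple-harmonic 21.7082
only one law matches every sample → cycloidal

cycloidal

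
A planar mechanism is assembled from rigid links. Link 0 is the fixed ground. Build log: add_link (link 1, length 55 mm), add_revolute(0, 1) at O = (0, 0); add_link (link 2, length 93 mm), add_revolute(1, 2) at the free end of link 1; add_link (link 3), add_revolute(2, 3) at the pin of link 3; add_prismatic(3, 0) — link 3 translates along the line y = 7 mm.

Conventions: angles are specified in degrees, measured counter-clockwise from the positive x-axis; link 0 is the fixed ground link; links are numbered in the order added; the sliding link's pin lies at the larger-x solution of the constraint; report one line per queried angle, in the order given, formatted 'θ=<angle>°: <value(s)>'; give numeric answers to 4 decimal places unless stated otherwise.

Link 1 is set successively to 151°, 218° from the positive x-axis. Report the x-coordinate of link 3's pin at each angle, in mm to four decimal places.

geometry: r = 55 mm, L = 93 mm, e = 7 mm
θ=151°: crank pin P = (r cos θ, r sin θ) = (-48.104084, 26.664529)
θ=151°: h = r sin θ − e = 26.664529 − 7 = 19.664529
θ=151°: x = r cos θ + √(L² − h²) = -48.104084 + 90.897229 = 42.793145
θ=218°: crank pin P = (r cos θ, r sin θ) = (-43.340591, -33.861381)
θ=218°: h = r sin θ − e = -33.861381 − 7 = -40.861381
θ=218°: x = r cos θ + √(L² − h²) = -43.340591 + 83.542489 = 40.201898

θ=151°: 42.7931
θ=218°: 40.2019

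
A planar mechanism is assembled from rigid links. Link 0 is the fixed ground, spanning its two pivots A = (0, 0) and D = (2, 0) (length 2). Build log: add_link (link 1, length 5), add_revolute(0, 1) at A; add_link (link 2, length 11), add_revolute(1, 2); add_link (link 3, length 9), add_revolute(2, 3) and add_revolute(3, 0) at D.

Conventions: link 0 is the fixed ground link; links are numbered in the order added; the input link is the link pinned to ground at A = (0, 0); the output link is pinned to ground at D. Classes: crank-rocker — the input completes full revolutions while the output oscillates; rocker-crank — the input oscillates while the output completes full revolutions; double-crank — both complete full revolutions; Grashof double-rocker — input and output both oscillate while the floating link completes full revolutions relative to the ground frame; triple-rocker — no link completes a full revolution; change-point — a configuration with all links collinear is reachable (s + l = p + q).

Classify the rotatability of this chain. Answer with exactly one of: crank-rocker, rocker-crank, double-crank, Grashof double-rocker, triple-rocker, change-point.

lengths: ground=2, input=5, coupler=11, output=9
sorted: s=2 (shortest), l=11 (longest), p+q=14
s + l = 13 vs p + q = 14
s + l < p + q (Grashof) with shortest = ground link → double-crank

double-crank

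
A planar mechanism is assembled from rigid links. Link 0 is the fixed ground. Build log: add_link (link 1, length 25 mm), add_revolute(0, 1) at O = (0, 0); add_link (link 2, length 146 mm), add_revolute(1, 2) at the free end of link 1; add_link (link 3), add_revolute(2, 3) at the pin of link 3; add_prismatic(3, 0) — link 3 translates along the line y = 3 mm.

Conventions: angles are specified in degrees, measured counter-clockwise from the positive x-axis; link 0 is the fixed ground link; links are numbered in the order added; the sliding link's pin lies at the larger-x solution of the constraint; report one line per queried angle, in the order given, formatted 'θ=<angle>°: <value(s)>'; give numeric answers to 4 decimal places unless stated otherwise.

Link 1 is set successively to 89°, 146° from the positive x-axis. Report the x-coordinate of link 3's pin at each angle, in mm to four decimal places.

geometry: r = 25 mm, L = 146 mm, e = 3 mm
θ=89°: crank pin P = (r cos θ, r sin θ) = (0.436310, 24.996192)
θ=89°: h = r sin θ − e = 24.996192 − 3 = 21.996192
θ=89°: x = r cos θ + √(L² − h²) = 0.436310 + 144.333529 = 144.769839
θ=146°: crank pin P = (r cos θ, r sin θ) = (-20.725939, 13.979823)
θ=146°: h = r sin θ − e = 13.979823 − 3 = 10.979823
θ=146°: x = r cos θ + √(L² − h²) = -20.725939 + 145.586550 = 124.860611

θ=89°: 144.7698
θ=146°: 124.8606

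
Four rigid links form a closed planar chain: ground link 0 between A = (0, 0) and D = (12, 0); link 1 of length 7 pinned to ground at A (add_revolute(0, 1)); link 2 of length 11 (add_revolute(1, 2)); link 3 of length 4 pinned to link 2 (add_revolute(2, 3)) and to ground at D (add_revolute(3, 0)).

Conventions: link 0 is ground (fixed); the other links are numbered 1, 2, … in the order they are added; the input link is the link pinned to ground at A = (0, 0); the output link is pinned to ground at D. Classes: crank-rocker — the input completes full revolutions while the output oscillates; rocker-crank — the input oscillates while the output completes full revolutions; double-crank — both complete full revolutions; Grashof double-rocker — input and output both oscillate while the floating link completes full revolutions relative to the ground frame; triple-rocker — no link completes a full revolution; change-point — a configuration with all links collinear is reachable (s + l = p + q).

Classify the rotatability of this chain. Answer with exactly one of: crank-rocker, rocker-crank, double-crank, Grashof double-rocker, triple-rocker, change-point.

lengths: ground=12, input=7, coupler=11, output=4
sorted: s=4 (shortest), l=12 (longest), p+q=18
s + l = 16 vs p + q = 18
s + l < p + q (Grashof) with shortest = output link → rocker-crank

rocker-crank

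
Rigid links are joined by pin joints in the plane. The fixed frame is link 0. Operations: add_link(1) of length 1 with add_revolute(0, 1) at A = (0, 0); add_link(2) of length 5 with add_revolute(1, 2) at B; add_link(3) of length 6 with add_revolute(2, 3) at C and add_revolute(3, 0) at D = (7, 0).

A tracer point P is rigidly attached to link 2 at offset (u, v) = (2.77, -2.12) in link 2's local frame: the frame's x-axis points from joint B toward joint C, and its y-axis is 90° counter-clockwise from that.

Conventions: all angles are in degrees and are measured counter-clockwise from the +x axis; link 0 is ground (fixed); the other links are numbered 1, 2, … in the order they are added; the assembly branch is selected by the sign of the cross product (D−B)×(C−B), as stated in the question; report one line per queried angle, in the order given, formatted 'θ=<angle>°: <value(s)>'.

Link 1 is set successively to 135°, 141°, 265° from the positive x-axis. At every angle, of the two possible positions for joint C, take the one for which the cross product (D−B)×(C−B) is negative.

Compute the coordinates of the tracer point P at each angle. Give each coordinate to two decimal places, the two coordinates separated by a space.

A=(0,0), D=(7.00,0)
θ=135°: B = A + 1.00·(cos135°, sin135°) = (-0.7071, 0.7071)
θ=135°: |BD| = 7.7395
θ=135°: circle(B,5.00) ∩ circle(D,6.00): a=3.1591, h=3.8756
θ=135°:   candidates: C₊=(2.7929,4.2779) cross=29.995; C₋=(2.0847,-3.4409) cross=-29.995
θ=135°:   branch - wants cross < 0 → take C=(2.0847,-3.4409) (cross=-29.995)
θ=135°: ex = (C−B)/|BC| = (0.5584,-0.8296); ey = (0.8296,0.5584)
θ=135°: P = B + 2.77·ex + -2.12·ey = (-0.9192,-2.7746)
θ=141°: B = A + 1.00·(cos141°, sin141°) = (-0.7771, 0.6293)
θ=141°: |BD| = 7.8026
θ=141°: circle(B,5.00) ∩ circle(D,6.00): a=3.1964, h=3.8449
θ=141°:   candidates: C₊=(2.7189,4.2039) cross=30.000; C₋=(2.0987,-3.4608) cross=-30.000
θ=141°:   branch - wants cross < 0 → take C=(2.0987,-3.4608) (cross=-30.000)
θ=141°: ex = (C−B)/|BC| = (0.5752,-0.8180); ey = (0.8180,0.5752)
θ=141°: P = B + 2.77·ex + -2.12·ey = (-0.9181,-2.8560)
θ=265°: B = A + 1.00·(cos265°, sin265°) = (-0.0872, -0.9962)
θ=265°: |BD| = 7.1568
θ=265°: circle(B,5.00) ∩ circle(D,6.00): a=2.8099, h=4.1357
θ=265°:   candidates: C₊=(2.1197,3.4904) cross=29.599; C₋=(3.2711,-4.7005) cross=-29.599
θ=265°:   branch - wants cross < 0 → take C=(3.2711,-4.7005) (cross=-29.599)
θ=265°: ex = (C−B)/|BC| = (0.6716,-0.7409); ey = (0.7409,0.6716)
θ=265°: P = B + 2.77·ex + -2.12·ey = (0.2027,-4.4723)

θ=135°: -0.92 -2.77
θ=141°: -0.92 -2.86
θ=265°: 0.20 -4.47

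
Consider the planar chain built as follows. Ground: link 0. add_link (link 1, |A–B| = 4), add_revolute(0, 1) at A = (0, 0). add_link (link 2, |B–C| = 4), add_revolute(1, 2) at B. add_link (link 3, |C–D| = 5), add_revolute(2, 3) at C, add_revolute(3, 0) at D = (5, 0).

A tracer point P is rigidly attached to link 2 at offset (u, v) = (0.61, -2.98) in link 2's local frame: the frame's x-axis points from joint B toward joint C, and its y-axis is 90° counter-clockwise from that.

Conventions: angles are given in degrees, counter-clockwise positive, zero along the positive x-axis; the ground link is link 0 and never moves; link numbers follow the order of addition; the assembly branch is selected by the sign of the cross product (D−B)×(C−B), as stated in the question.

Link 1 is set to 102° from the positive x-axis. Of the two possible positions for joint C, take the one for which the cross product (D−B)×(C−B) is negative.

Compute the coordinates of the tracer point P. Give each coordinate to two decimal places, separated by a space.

A=(0,0), D=(5.00,0)
B = A + 4.00·(cos102°, sin102°) = (-0.8316, 3.9126)
|BD| = 7.0226
circle(B,4.00) ∩ circle(D,5.00): a=2.8705, h=2.7857
  candidates: C₊=(3.1041,4.6266) cross=19.563; C₋=(-0.0000,0.0000) cross=-19.563
  branch - wants cross < 0 → take C=(-0.0000,0.0000) (cross=-19.563)
ex = (C−B)/|BC| = (0.2079,-0.9781); ey = (0.9781,0.2079)
P = B + 0.61·ex + -2.98·ey = (-3.6197,2.6963)

-3.62 2.70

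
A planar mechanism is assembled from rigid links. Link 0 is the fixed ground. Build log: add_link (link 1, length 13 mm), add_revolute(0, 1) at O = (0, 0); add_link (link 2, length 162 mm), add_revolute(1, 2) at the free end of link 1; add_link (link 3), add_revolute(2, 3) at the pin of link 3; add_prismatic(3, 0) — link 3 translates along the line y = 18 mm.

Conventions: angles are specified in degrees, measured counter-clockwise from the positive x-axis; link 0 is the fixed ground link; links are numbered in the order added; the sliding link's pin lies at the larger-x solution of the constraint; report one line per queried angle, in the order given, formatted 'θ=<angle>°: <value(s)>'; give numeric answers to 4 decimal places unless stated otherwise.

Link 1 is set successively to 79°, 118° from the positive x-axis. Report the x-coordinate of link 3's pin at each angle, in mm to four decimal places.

geometry: r = 13 mm, L = 162 mm, e = 18 mm
θ=79°: crank pin P = (r cos θ, r sin θ) = (2.480517, 12.761153)
θ=79°: h = r sin θ − e = 12.761153 − 18 = -5.238847
θ=79°: x = r cos θ + √(L² − h²) = 2.480517 + 161.915269 = 164.395786
θ=118°: crank pin P = (r cos θ, r sin θ) = (-6.103130, 11.478319)
θ=118°: h = r sin θ − e = 11.478319 − 18 = -6.521681
θ=118°: x = r cos θ + √(L² − h²) = -6.103130 + 161.868674 = 155.765544

θ=79°: 164.3958
θ=118°: 155.7655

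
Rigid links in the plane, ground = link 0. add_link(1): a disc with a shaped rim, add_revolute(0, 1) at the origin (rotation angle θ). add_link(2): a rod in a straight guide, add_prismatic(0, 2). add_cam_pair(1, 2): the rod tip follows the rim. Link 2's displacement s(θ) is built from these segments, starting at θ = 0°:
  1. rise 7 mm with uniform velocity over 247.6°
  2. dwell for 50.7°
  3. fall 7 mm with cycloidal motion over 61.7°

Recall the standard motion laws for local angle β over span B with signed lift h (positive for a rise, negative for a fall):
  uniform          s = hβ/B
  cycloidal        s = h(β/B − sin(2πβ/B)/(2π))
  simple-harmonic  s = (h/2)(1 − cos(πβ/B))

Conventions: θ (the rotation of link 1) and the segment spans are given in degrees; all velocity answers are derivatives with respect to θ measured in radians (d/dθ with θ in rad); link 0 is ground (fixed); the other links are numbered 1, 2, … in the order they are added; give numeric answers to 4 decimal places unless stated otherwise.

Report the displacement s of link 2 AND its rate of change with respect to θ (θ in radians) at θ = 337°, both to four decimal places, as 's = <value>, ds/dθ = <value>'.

segment 1 (0° to 247.6°, uniform, h = 7) is passed completely: s = 0.0000 + (7) = 7.0000
segment 2 (247.6° to 298.3°, dwell): s unchanged at 7.0000
θ = 337° falls in segment 3 (298.3° to 360°, cycloidal, h = -7): β = 337 − 298.3 = 38.7°, B = 61.7°; Δs = -7·(0.6272 − sin(2π·0.6272)/(2π)) = -5.1893; s = 7.0000 − 5.1893 = 1.8107
velocity in seg [298.3°–360°] (cycloidal), θ in radians: β = 38.7° = 0.6754 rad, B = 61.7° = 1.0769 rad; ds/dθ = (h/B)(1 − cos(2πβ/B)) = ((-7)/1.0769)(1 − cos(2π·0.6272)) = -11.031951 mm/rad

s = 1.8107, ds/dθ = -11.0320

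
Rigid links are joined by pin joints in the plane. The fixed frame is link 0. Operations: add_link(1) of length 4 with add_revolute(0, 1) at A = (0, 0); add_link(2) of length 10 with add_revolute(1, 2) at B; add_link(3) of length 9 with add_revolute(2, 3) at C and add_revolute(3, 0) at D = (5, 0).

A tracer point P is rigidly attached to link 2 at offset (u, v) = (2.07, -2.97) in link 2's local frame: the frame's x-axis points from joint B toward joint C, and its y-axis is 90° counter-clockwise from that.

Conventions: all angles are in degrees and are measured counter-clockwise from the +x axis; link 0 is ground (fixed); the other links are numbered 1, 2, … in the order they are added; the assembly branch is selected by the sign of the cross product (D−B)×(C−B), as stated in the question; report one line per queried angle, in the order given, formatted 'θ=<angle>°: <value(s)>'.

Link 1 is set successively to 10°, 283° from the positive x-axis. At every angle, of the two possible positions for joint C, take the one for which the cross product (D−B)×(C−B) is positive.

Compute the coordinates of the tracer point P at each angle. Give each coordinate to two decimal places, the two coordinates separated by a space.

A=(0,0), D=(5.00,0)
θ=10°: B = A + 4.00·(cos10°, sin10°) = (3.9392, 0.6946)
θ=10°: |BD| = 1.2679
θ=10°: circle(B,10.00) ∩ circle(D,9.00): a=8.1264, h=5.8277
θ=10°:   candidates: C₊=(13.9302,1.1183) cross=7.389; C₋=(7.5454,-8.6326) cross=-7.389
θ=10°:   branch + wants cross > 0 → take C=(13.9302,1.1183) (cross=7.389)
θ=10°: ex = (C−B)/|BC| = (0.9991,0.0424); ey = (-0.0424,0.9991)
θ=10°: P = B + 2.07·ex + -2.97·ey = (6.1332,-2.1850)
θ=283°: B = A + 4.00·(cos283°, sin283°) = (0.8998, -3.8975)
θ=283°: |BD| = 5.6570
θ=283°: circle(B,10.00) ∩ circle(D,9.00): a=4.5078, h=8.9263
θ=283°:   candidates: C₊=(-1.9828,5.6780) cross=50.496; C₋=(10.3170,-7.2615) cross=-50.496
θ=283°:   branch + wants cross > 0 → take C=(-1.9828,5.6780) (cross=50.496)
θ=283°: ex = (C−B)/|BC| = (-0.2883,0.9576); ey = (-0.9576,-0.2883)
θ=283°: P = B + 2.07·ex + -2.97·ey = (3.1470,-1.0592)

θ=10°: 6.13 -2.19
θ=283°: 3.15 -1.06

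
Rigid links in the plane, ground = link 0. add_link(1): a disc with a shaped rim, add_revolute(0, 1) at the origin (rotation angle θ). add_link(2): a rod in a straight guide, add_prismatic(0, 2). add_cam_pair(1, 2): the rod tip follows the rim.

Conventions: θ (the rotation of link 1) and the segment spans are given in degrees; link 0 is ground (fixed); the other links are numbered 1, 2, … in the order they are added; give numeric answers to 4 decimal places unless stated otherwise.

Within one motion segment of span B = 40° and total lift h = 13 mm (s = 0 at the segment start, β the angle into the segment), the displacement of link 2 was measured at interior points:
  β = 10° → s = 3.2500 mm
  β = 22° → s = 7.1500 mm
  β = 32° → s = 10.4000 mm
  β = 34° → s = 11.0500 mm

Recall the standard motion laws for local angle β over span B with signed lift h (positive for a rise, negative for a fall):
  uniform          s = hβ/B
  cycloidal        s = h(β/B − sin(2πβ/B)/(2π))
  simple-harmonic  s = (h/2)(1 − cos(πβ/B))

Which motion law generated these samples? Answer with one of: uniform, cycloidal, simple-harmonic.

candidates at β/B = r: uniform s = h·r (linear in β); cycloidal s = h·(r − sin(2πr)/(2π)); simple-harmonic s = (h/2)(1 − cos(πr))
β=10°: printed 3.2500 | uniform 3.2500, cycloidal 1.1810, simple-harmonic 1.9038
β=22°: printed 7.1500 | uniform 7.1500, cycloidal 7.7894, simple-harmonic 7.5168
β=32°: printed 10.4000 | uniform 10.4000, cycloidal 12.3677, simple-harmonic 11.7586
β=34°: printed 11.0500 | uniform 11.0500, cycloidal 12.7239, simple-harmonic 12.2915
only one law matches every sample → uniform

uniform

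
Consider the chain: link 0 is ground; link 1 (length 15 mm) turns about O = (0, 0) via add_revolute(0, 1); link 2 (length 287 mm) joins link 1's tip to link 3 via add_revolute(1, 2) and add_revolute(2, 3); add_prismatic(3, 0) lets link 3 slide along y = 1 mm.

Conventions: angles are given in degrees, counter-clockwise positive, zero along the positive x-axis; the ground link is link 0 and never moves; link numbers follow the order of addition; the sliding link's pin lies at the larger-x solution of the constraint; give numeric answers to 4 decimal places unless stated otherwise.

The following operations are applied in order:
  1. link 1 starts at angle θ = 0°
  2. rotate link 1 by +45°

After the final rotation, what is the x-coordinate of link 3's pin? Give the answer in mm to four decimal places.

geometry: r = 15 mm, L = 287 mm, e = 1 mm; θ starts at 0°
rotate link 1 by +45°: θ ← 0° +45° = 45°
crank pin P = (r cos θ, r sin θ) = (10.606602, 10.606602)
h = r sin θ − e = 10.606602 − 1 = 9.606602
x = r cos θ + √(L² − h²) = 10.606602 + 286.839177 = 297.445778

297.4458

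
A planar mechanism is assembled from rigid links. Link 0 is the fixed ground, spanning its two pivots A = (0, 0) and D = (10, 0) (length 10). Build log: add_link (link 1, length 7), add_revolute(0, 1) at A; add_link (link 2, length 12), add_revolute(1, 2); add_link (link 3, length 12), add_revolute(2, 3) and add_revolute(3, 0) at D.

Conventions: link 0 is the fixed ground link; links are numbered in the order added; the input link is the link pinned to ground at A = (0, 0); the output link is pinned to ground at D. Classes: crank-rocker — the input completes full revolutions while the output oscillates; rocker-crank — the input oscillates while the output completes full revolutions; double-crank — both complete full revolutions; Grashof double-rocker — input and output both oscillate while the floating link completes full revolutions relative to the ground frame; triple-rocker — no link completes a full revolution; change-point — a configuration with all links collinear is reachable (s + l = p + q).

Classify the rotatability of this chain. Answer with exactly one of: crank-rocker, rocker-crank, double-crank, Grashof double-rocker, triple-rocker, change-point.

lengths: ground=10, input=7, coupler=12, output=12
sorted: s=7 (shortest), l=12 (longest), p+q=22
s + l = 19 vs p + q = 22
s + l < p + q (Grashof) with shortest = input link → crank-rocker

crank-rocker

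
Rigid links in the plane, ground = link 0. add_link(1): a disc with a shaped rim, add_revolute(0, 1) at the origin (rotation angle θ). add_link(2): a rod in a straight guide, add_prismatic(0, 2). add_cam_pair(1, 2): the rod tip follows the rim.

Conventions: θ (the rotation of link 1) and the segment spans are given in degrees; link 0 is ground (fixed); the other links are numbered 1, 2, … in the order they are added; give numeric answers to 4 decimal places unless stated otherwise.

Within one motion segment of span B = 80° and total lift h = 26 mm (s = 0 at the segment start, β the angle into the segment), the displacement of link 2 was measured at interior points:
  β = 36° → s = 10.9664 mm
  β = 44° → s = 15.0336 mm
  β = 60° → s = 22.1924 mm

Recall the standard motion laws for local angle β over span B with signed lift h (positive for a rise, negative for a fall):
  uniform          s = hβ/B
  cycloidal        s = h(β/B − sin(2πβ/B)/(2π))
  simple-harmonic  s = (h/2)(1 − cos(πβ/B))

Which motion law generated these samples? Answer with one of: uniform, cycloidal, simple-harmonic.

candidates at β/B = r: uniform s = h·r (linear in β); cycloidal s = h·(r − sin(2πr)/(2π)); simple-harmonic s = (h/2)(1 − cos(πr))
β=36°: printed 10.9664 | uniform 11.7000, cycloidal 10.4213, simple-harmonic 10.9664
β=44°: printed 15.0336 | uniform 14.3000, cycloidal 15.5787, simple-harmonic 15.0336
β=60°: printed 22.1924 | uniform 19.5000, cycloidal 23.6380, simple-harmonic 22.1924
only one law matches every sample → simple-harmonic

simple-harmonic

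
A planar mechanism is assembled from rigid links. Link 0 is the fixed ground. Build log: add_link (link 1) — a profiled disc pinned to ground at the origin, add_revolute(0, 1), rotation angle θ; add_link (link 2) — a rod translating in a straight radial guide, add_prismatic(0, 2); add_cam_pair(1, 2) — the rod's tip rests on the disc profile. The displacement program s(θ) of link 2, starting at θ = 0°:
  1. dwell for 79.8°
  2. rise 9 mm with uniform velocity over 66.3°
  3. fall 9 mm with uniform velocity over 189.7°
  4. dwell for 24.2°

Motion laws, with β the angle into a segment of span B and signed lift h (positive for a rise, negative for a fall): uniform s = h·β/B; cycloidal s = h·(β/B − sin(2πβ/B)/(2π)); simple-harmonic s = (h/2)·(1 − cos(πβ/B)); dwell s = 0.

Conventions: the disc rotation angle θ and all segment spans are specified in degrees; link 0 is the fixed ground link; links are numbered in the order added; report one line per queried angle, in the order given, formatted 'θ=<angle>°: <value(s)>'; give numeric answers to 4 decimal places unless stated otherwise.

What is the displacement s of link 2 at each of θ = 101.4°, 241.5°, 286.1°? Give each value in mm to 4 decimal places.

seg 1 [0°–79.8°] dwell: s stays 0.0000
seg 2 [79.8°–146.1°] uniform, h=9: θ=101.4° here. β=21.6, B=66.3. 9·21.6/66.3 = 2.9321 → s = 2.9321
seg 2 [79.8°–146.1°] uniform, h=9: full span → s += 9 → s = 9.0000
seg 3 [146.1°–335.8°] uniform, h=-9: θ=241.5° here. β=95.4, B=189.7. -9·95.4/189.7 = -4.5261 → s = 4.4739
seg 3 [146.1°–335.8°] uniform, h=-9: θ=286.1° here. β=140, B=189.7. -9·140/189.7 = -6.6421 → s = 2.3579

θ=101.4°: 2.9321
θ=241.5°: 4.4739
θ=286.1°: 2.3579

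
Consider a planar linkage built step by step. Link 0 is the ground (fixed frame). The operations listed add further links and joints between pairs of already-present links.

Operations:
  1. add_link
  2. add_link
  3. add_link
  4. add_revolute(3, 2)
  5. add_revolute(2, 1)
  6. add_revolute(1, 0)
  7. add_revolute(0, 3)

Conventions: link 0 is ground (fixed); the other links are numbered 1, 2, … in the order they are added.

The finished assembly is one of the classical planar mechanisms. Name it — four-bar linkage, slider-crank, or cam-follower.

links: 4 (incl. ground); joints: 4 revolute, 0 prismatic, 0 higher (cam) pair, forming one closed loop
4 links in a single 4R loop → four-bar linkage

four-bar linkage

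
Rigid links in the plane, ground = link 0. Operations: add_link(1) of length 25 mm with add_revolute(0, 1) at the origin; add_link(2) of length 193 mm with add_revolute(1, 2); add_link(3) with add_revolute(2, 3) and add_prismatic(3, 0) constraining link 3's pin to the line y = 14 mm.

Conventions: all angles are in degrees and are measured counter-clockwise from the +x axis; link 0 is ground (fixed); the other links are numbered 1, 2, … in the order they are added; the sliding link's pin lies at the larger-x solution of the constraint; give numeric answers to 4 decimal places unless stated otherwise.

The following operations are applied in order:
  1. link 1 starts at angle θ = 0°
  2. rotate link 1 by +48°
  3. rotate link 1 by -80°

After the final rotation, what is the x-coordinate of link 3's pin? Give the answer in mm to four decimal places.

geometry: r = 25 mm, L = 193 mm, e = 14 mm; θ starts at 0°
rotate link 1 by +48°: θ ← 0° +48° = 48°
rotate link 1 by -80°: θ ← 48° -80° = -32°
crank pin P = (r cos θ, r sin θ) = (21.201202, -13.247982)
h = r sin θ − e = -13.247982 − 14 = -27.247982
x = r cos θ + √(L² − h²) = 21.201202 + 191.066867 = 212.268069

212.2681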